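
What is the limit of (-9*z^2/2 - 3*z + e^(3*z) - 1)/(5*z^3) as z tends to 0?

9/10

Direct substitution gives 0/0.
Apply L'Hôpital: lim (-9*z + 3*e^(3*z) - 3)/(15*z^2), still 0/0.
Apply L'Hôpital: lim (9*e^(3*z) - 9)/(30*z), still 0/0.
After 3 applications of L'Hôpital's rule the quotient is (27*e^(3*z))/(30); substituting z = 0 gives 9/10.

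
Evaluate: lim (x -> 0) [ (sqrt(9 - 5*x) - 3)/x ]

-5/6

Substitution gives 0/0. Multiply numerator and denominator by the conjugate √(9 - 5x) + √9.
The numerator becomes (9 - 5x) − 9 = -5x, so the expression simplifies to -5/(√(9 - 5x) + √9).
Letting x → 0 gives -5/(2√9) = -5/6.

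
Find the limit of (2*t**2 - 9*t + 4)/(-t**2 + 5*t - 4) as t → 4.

At t = 4 both the top and bottom vanish — a removable singularity. Factoring out (t - 4) from each leaves (2*t - 1)/(1 - t), which at t = 4 equals -7/3.

-7/3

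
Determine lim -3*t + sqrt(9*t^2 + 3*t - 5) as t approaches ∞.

An ∞ − ∞ form. Rationalising with the conjugate, the difference becomes (3t - 5) / (√(9*t^2 + 3*t - 5) + 3t).
For large t the denominator behaves like 2·3t, so the quotient tends to 3/6 = 1/2.

1/2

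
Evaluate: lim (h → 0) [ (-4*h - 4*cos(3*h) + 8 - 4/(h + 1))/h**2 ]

Substitution gives 0/0; apply L'Hôpital's rule 2 times.
After differentiating numerator and denominator 2 times the quotient is (36*cos(3*h) - 8/(h + 1)^3)/(2); at h = 0 this is 14.

14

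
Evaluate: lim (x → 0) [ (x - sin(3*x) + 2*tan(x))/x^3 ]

31/6

Substitution gives 0/0 (the numerator vanishes to order 3).
Expand each term to order x^3: the coefficient of x^3 in 2·tan(x) is 2/3 and in −sin(3x) is 9/2.
Lower-order terms cancel with the polynomial part, so the numerator is (31/6)·x^3 + o(x^3), and the limit is (31/6)/(1) = 31/6.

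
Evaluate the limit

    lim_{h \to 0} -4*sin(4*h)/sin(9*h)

-16/9

Substitution gives 0/0.
Divide numerator and denominator by h: sin(4h)/h → 4 and sin(9h)/h → 9, so the limit is -4·4/9 = -16/9.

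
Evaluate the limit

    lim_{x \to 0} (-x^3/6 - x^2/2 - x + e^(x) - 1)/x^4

Direct substitution gives 0/0.
Apply L'Hôpital: lim (-x^2/2 - x + e^(x) - 1)/(4*x^3), still 0/0.
Apply L'Hôpital: lim (-x + e^(x) - 1)/(12*x^2), still 0/0.
Apply L'Hôpital: lim (e^(x) - 1)/(24*x), still 0/0.
After 4 applications of L'Hôpital's rule the quotient is (e^(x))/(24); substituting x = 0 gives 1/24.

1/24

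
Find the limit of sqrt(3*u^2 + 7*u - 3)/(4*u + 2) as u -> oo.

For large |u|, √(3*u^2 + 7*u - 3) ≈ √3·|u| and the denominator ≈ 4u.
Since u → +∞, |u| = u, giving √3/(4) = √(3)/4.

√(3)/4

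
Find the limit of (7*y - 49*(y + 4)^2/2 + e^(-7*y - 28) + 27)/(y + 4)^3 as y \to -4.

Direct substitution gives 0/0.
Apply L'Hôpital: lim (-49*y - 7*e^(-7*y - 28) - 189)/(3*(y + 4)^2), still 0/0.
Apply L'Hôpital: lim (49*e^(-7*y - 28) - 49)/(6*y + 24), still 0/0.
After 3 applications of L'Hôpital's rule the quotient is (-343*e^(-7*y - 28))/(6); substituting y = -4 gives -343/6.

-343/6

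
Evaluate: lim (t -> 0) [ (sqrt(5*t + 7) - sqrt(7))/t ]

A 0/0 form; rationalise with √(7 + 5t) + √7. This collapses the numerator to 5t, leaving 5/(√(7 + 5t) + √7) → 5/(2√7) = 5*√(7)/14.

5*√(7)/14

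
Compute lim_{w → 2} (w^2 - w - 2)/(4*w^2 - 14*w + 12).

3/2

Since w = 2 makes numerator and denominator zero, (w - 2) divides both.
Cancelling it gives (w + 1)/(4*w - 6); now plug in w = 2 to get 3/2.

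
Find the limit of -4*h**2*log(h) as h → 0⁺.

0

This is a 0·(−∞) form. Rewrite as -4·ln(h) / h^(−2) and apply L'Hôpital:
the derivative quotient is -4·(1/h) / (−2·h^(−3)) = (4/2)·h^2 → 0.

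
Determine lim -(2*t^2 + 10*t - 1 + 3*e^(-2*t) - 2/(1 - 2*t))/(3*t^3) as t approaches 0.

20/3

Substitution gives 0/0 (the numerator vanishes to order 3).
Expand each term to order t^3: the coefficient of t^3 in 3·e^(-2t) is -4 and in -2·1/(1 - 2t) is -16.
Lower-order terms cancel with the polynomial part, so the numerator is (-20)·t^3 + o(t^3), and the limit is (-20)/(-3) = 20/3.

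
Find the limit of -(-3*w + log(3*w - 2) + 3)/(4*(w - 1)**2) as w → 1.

Direct substitution gives 0/0.
Apply L'Hôpital: lim (-3 + 3/(3*w - 2))/(8 - 8*w), still 0/0.
After 2 applications of L'Hôpital's rule the quotient is (-9/(3*w - 2)^2)/(-8); substituting w = 1 gives 9/8.

9/8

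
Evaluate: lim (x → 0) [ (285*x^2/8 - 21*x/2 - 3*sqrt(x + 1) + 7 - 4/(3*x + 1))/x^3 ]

1725/16

Substitution gives 0/0; apply L'Hôpital's rule 3 times.
After differentiating numerator and denominator 3 times the quotient is (648/(3*x + 1)^4 - 9/(8*(x + 1)^(5/2)))/(6); at x = 0 this is 1725/16.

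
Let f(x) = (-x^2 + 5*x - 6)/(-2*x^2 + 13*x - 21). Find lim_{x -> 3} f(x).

-1

At x = 3 both the top and bottom vanish — a removable singularity. Factoring out (x - 3) from each leaves (2 - x)/(7 - 2*x), which at x = 3 equals -1.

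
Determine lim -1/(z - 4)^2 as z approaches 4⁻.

As z → 4⁻, (z - 4) → 0⁻, so (z - 4)^2 → 0⁺ and -1/(z - 4)^2 → -∞.

-∞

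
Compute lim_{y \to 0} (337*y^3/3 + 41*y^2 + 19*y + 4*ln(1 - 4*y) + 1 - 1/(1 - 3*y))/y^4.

Substitution gives 0/0; apply L'Hôpital's rule 4 times.
After differentiating numerator and denominator 4 times the quotient is (-6144/(4*y - 1)^4 + 1944/(3*y - 1)^5)/(24); at y = 0 this is -337.

-337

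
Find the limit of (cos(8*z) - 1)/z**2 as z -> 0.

Direct substitution gives 0/0.
Apply L'Hôpital: lim (-8*sin(8*z))/(2*z), still 0/0.
After 2 applications of L'Hôpital's rule the quotient is (-64*cos(8*z))/(2); substituting z = 0 gives -32.

-32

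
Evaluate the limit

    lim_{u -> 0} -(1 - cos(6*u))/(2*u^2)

Substitution gives 0/0.
Use (1 − cos θ)/θ² → 1/2 with θ = 6u: the limit is 6²/(2·(-2)) = -9.

-9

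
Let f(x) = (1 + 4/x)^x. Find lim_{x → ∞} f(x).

e^(4)

Write it as [(1 + 4/x)^x]^(1) · (1 + 4/x)^(0). The bracketed term tends to e^(4) and the second factor to 1, so the limit is e^(4).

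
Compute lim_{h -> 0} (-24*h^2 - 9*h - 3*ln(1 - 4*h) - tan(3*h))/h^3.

Substitution gives 0/0; apply L'Hôpital's rule 3 times.
After differentiating numerator and denominator 3 times the quotient is (6*(36*(4*h - 1)^3*(cos(6*h) - 2)/(cos(6*h) + 1)^2 - 64)/(4*h - 1)^3)/(6); at h = 0 this is 55.

55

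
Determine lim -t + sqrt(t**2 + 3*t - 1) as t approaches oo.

This has the form ∞ − ∞. Multiply and divide by the conjugate √(t^2 + 3*t - 1) + t.
That gives (3t - 1) / (√(t^2 + 3*t - 1) + t).
Divide numerator and denominator by t: the limit is 3/(2·1) = 3/2.

3/2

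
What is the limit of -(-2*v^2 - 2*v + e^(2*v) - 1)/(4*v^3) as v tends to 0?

-1/3

Direct substitution gives 0/0.
Apply L'Hôpital: lim (-4*v + 2*e^(2*v) - 2)/(-12*v^2), still 0/0.
Apply L'Hôpital: lim (4*e^(2*v) - 4)/(-24*v), still 0/0.
After 3 applications of L'Hôpital's rule the quotient is (8*e^(2*v))/(-24); substituting v = 0 gives -1/3.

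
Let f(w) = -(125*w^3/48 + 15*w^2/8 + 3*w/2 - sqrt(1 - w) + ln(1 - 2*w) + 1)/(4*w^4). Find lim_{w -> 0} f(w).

507/512

Substitution gives 0/0 (the numerator vanishes to order 4).
Expand each term to order w^4: the coefficient of w^4 in ln(1 - 2w) is -4 and in −√(1 - w) is 5/128.
Lower-order terms cancel with the polynomial part, so the numerator is (-507/128)·w^4 + o(w^4), and the limit is (-507/128)/(-4) = 507/512.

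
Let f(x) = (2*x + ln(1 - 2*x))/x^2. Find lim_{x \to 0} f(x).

Direct substitution gives 0/0.
Apply L'Hôpital: lim (2 - 2/(1 - 2*x))/(2*x), still 0/0.
After 2 applications of L'Hôpital's rule the quotient is (-4/(1 - 2*x)^2)/(2); substituting x = 0 gives -2.

-2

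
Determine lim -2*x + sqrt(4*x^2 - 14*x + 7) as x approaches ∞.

An ∞ − ∞ form. Rationalising with the conjugate, the difference becomes (-14x + 7) / (√(4*x^2 - 14*x + 7) + 2x).
For large x the denominator behaves like 2·2x, so the quotient tends to -14/4 = -7/2.

-7/2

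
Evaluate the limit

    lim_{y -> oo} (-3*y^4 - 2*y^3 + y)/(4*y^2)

-∞

The numerator has higher degree (4 > 2); the quotient behaves like (-3/(4))·y^2 for large |y|.
As y → +∞ this diverges to -∞.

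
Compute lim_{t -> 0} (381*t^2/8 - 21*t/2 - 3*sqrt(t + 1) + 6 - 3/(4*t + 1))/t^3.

3069/16

Substitution gives 0/0; apply L'Hôpital's rule 3 times.
After differentiating numerator and denominator 3 times the quotient is (1152/(4*t + 1)^4 - 9/(8*(t + 1)^(5/2)))/(6); at t = 0 this is 3069/16.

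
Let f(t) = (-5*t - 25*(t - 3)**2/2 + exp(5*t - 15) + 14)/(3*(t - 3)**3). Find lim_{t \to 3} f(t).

125/18

Direct substitution gives 0/0.
Apply L'Hôpital: lim (-25*t + 5*e^(5*t - 15) + 70)/(9*(t - 3)^2), still 0/0.
Apply L'Hôpital: lim (25*e^(5*t - 15) - 25)/(18*t - 54), still 0/0.
After 3 applications of L'Hôpital's rule the quotient is (125*e^(5*t - 15))/(18); substituting t = 3 gives 125/18.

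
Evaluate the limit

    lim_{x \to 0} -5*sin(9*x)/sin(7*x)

-45/7

Substitution gives 0/0.
Divide numerator and denominator by x: sin(9x)/x → 9 and sin(7x)/x → 7, so the limit is -5·9/7 = -45/7.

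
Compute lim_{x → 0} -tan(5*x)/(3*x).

-5/3

Substitution gives 0/0.
Since tan(u)/u → 1 as u → 0, tan(5x)/(5x) → 1 and the limit is 5/(-3) = -5/3.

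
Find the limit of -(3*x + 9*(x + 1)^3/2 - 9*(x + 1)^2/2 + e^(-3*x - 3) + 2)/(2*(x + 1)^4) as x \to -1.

Direct substitution gives 0/0.
Apply L'Hôpital: lim (-9*x + 27*(x + 1)^2/2 - 3*e^(-3*x - 3) - 6)/(-8*(x + 1)^3), still 0/0.
Apply L'Hôpital: lim (27*x + 9*e^(-3*x - 3) + 18)/(-24*(x + 1)^2), still 0/0.
Apply L'Hôpital: lim (27 - 27*e^(-3*x - 3))/(-48*x - 48), still 0/0.
After 4 applications of L'Hôpital's rule the quotient is (81*e^(-3*x - 3))/(-48); substituting x = -1 gives -27/16.

-27/16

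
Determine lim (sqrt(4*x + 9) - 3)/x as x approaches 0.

2/3

Substitution gives 0/0. Multiply numerator and denominator by the conjugate √(9 + 4x) + √9.
The numerator becomes (9 + 4x) − 9 = 4x, so the expression simplifies to 4/(√(9 + 4x) + √9).
Letting x → 0 gives 4/(2√9) = 2/3.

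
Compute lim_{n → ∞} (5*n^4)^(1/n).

Base → ∞ and exponent → 0: an ∞^0 form.
Take logs: (1/n)·ln(5·n^4) = (ln 5 + 4·ln n)/n → 0.
So the limit is e^0 = 1.

1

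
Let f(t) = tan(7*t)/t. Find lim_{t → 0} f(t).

Substitution gives 0/0.
Since tan(u)/u → 1 as u → 0, tan(7t)/(7t) → 1 and the limit is 7.

7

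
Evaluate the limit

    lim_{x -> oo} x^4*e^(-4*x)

Write as x^4/e^{4x}, an ∞/∞ form.
Exponential growth dominates any polynomial, so repeated L'Hôpital (or the standard result) gives 0.

0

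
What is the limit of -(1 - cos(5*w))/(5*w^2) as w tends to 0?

Substitution gives 0/0.
Use (1 − cos u)/u² → 1/2 with u = 5w: the limit is 5²/(2·(-5)) = -5/2.

-5/2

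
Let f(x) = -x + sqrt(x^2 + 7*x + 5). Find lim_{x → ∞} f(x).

7/2

This has the form ∞ − ∞. Multiply and divide by the conjugate √(x^2 + 7*x + 5) + x.
That gives (7x + 5) / (√(x^2 + 7*x + 5) + x).
Divide numerator and denominator by x: the limit is 7/(2·1) = 7/2.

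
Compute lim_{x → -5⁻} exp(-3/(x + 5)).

As x → -5⁻, -3/(x + 5) → +∞, so e^(-3/(x + 5)) → ∞.

∞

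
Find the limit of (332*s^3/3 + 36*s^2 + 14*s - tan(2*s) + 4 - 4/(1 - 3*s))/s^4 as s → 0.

-324

Substitution gives 0/0 (the numerator vanishes to order 4).
Expand each term to order s^4: the coefficient of s^4 in -4·1/(1 - 3s) is -324 and in −tan(2s) is 0.
Lower-order terms cancel with the polynomial part, so the numerator is (-324)·s^4 + o(s^4), and the limit is (-324)/(1) = -324.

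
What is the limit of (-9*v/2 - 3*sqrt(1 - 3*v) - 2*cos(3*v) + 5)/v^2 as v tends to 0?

Substitution gives 0/0 (the numerator vanishes to order 2).
Expand each term to order v^2: the coefficient of v^2 in -3·√(1 - 3v) is 27/8 and in -2·cos(3v) is 9.
Lower-order terms cancel with the polynomial part, so the numerator is (99/8)·v^2 + o(v^2), and the limit is (99/8)/(1) = 99/8.

99/8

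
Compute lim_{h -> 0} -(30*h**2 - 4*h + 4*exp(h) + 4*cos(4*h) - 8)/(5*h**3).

-2/15

Substitution gives 0/0 (the numerator vanishes to order 3).
Expand each term to order h^3: the coefficient of h^3 in 4·e^(h) is 2/3 and in 4·cos(4h) is 0.
Lower-order terms cancel with the polynomial part, so the numerator is (2/3)·h^3 + o(h^3), and the limit is (2/3)/(-5) = -2/15.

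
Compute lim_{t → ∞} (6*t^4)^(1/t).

1

Base → ∞ and exponent → 0: an ∞^0 form.
Take logs: (1/t)·ln(6·t^4) = (ln 6 + 4·ln t)/t → 0.
So the limit is e^0 = 1.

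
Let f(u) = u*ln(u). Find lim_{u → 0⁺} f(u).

This is a 0·(−∞) form. Rewrite as 1·ln(u) / u^(−1) and apply L'Hôpital:
the derivative quotient is 1·(1/u) / (−1·u^(−2)) = (-1/1)·u^1 → 0.

0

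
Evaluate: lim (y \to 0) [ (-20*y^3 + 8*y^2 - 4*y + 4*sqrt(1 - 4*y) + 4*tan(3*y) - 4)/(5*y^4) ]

-8

Substitution gives 0/0 (the numerator vanishes to order 4).
Expand each term to order y^4: the coefficient of y^4 in 4·√(1 - 4y) is -40 and in 4·tan(3y) is 0.
Lower-order terms cancel with the polynomial part, so the numerator is (-40)·y^4 + o(y^4), and the limit is (-40)/(5) = -8.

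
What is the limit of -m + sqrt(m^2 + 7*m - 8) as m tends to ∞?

An ∞ − ∞ form. Rationalising with the conjugate, the difference becomes (7m - 8) / (√(m^2 + 7*m - 8) + m).
For large m the denominator behaves like 2·m, so the quotient tends to 7/2 = 7/2.

7/2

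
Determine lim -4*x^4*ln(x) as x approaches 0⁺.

0

This is a 0·(−∞) form. Rewrite as -4·ln(x) / x^(−4) and apply L'Hôpital:
the derivative quotient is -4·(1/x) / (−4·x^(−5)) = (4/4)·x^4 → 0.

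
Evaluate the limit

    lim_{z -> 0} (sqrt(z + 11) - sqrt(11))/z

√(11)/22

Substitution gives 0/0. Multiply numerator and denominator by the conjugate √(11 + z) + √11.
The numerator becomes (11 + z) − 11 = z, so the expression simplifies to 1/(√(11 + z) + √11).
Letting z → 0 gives 1/(2√11) = √(11)/22.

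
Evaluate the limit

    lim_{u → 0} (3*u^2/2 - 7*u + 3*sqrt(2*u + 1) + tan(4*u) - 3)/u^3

137/6

Substitution gives 0/0 (the numerator vanishes to order 3).
Expand each term to order u^3: the coefficient of u^3 in 3·√(1 + 2u) is 3/2 and in tan(4u) is 64/3.
Lower-order terms cancel with the polynomial part, so the numerator is (137/6)·u^3 + o(u^3), and the limit is (137/6)/(1) = 137/6.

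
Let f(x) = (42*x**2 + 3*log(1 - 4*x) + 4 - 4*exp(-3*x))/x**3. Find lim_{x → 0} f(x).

-46

Substitution gives 0/0 (the numerator vanishes to order 3).
Expand each term to order x^3: the coefficient of x^3 in -4·e^(-3x) is 18 and in 3·ln(1 - 4x) is -64.
Lower-order terms cancel with the polynomial part, so the numerator is (-46)·x^3 + o(x^3), and the limit is (-46)/(1) = -46.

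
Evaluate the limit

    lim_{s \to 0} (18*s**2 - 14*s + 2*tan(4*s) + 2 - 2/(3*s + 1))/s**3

290/3

Substitution gives 0/0 (the numerator vanishes to order 3).
Expand each term to order s^3: the coefficient of s^3 in 2·tan(4s) is 128/3 and in -2·1/(1 + 3s) is 54.
Lower-order terms cancel with the polynomial part, so the numerator is (290/3)·s^3 + o(s^3), and the limit is (290/3)/(1) = 290/3.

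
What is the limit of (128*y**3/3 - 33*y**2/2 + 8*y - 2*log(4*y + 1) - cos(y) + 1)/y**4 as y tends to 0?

3071/24

Substitution gives 0/0; apply L'Hôpital's rule 4 times.
After differentiating numerator and denominator 4 times the quotient is (-cos(y) + 3072/(4*y + 1)^4)/(24); at y = 0 this is 3071/24.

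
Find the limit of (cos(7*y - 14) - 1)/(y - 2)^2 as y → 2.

Direct substitution gives 0/0.
Apply L'Hôpital: lim (-7*sin(7*y - 14))/(2*y - 4), still 0/0.
After 2 applications of L'Hôpital's rule the quotient is (-49*cos(7*y - 14))/(2); substituting y = 2 gives -49/2.

-49/2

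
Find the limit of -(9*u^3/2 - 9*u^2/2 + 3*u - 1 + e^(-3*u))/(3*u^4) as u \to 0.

Direct substitution gives 0/0.
Apply L'Hôpital: lim (27*u^2/2 - 9*u + 3 - 3*e^(-3*u))/(-12*u^3), still 0/0.
Apply L'Hôpital: lim (27*u - 9 + 9*e^(-3*u))/(-36*u^2), still 0/0.
Apply L'Hôpital: lim (27 - 27*e^(-3*u))/(-72*u), still 0/0.
After 4 applications of L'Hôpital's rule the quotient is (81*e^(-3*u))/(-72); substituting u = 0 gives -9/8.

-9/8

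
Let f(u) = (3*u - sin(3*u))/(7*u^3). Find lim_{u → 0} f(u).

9/14

Direct substitution gives 0/0.
Apply L'Hôpital: lim (3 - 3*cos(3*u))/(21*u^2), still 0/0.
Apply L'Hôpital: lim (9*sin(3*u))/(42*u), still 0/0.
After 3 applications of L'Hôpital's rule the quotient is (27*cos(3*u))/(42); substituting u = 0 gives 9/14.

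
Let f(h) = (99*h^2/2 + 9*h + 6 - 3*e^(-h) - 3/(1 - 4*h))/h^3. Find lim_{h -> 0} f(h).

-383/2

Substitution gives 0/0; apply L'Hôpital's rule 3 times.
After differentiating numerator and denominator 3 times the quotient is (3*e^(-h) - 1152/(4*h - 1)^4)/(6); at h = 0 this is -383/2.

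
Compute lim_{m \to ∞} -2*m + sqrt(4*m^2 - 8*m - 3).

An ∞ − ∞ form. Rationalising with the conjugate, the difference becomes (-8m - 3) / (√(4*m^2 - 8*m - 3) + 2m).
For large m the denominator behaves like 2·2m, so the quotient tends to -8/4 = -2.

-2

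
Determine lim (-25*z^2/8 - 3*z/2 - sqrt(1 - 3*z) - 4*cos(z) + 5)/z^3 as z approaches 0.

Substitution gives 0/0 (the numerator vanishes to order 3).
Expand each term to order z^3: the coefficient of z^3 in -4·cos(z) is 0 and in −√(1 - 3z) is 27/16.
Lower-order terms cancel with the polynomial part, so the numerator is (27/16)·z^3 + o(z^3), and the limit is (27/16)/(1) = 27/16.

27/16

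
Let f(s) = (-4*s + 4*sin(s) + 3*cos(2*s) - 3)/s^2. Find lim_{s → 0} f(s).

Substitution gives 0/0 (the numerator vanishes to order 2).
Expand each term to order s^2: the coefficient of s^2 in 4·sin(s) is 0 and in 3·cos(2s) is -6.
Lower-order terms cancel with the polynomial part, so the numerator is (-6)·s^2 + o(s^2), and the limit is (-6)/(1) = -6.

-6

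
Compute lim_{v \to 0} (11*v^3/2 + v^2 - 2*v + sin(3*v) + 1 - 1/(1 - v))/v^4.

-1

Substitution gives 0/0; apply L'Hôpital's rule 4 times.
After differentiating numerator and denominator 4 times the quotient is (81*sin(3*v) + 24/(v - 1)^5)/(24); at v = 0 this is -1.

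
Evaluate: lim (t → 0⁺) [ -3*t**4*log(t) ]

This is a 0·(−∞) form. Rewrite as -3·ln(t) / t^(−4) and apply L'Hôpital:
the derivative quotient is -3·(1/t) / (−4·t^(−5)) = (3/4)·t^4 → 0.

0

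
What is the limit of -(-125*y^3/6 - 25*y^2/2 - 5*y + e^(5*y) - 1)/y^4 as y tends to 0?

Direct substitution gives 0/0.
Apply L'Hôpital: lim (-125*y^2/2 - 25*y + 5*e^(5*y) - 5)/(-4*y^3), still 0/0.
Apply L'Hôpital: lim (-125*y + 25*e^(5*y) - 25)/(-12*y^2), still 0/0.
Apply L'Hôpital: lim (125*e^(5*y) - 125)/(-24*y), still 0/0.
After 4 applications of L'Hôpital's rule the quotient is (625*e^(5*y))/(-24); substituting y = 0 gives -625/24.

-625/24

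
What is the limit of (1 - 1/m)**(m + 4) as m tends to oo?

e^(-1)

Let L be the limit and take ln: ln L = lim (m + 4)·ln(1 - 1/m) = lim (m + 4)·(-1/m + O(1/m²)) = -1.
Hence L = e^(-1).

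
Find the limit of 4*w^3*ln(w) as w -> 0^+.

0

This is a 0·(−∞) form. Rewrite as 4·ln(w) / w^(−3) and apply L'Hôpital:
the derivative quotient is 4·(1/w) / (−3·w^(−4)) = (-4/3)·w^3 → 0.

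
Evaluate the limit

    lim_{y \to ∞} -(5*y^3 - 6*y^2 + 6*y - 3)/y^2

The numerator has higher degree (3 > 2); the quotient behaves like (5/(-1))·y^1 for large |y|.
As y → +∞ this diverges to -∞.

-∞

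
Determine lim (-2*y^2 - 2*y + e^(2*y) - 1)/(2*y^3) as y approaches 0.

2/3

Direct substitution gives 0/0.
Apply L'Hôpital: lim (-4*y + 2*e^(2*y) - 2)/(6*y^2), still 0/0.
Apply L'Hôpital: lim (4*e^(2*y) - 4)/(12*y), still 0/0.
After 3 applications of L'Hôpital's rule the quotient is (8*e^(2*y))/(12); substituting y = 0 gives 2/3.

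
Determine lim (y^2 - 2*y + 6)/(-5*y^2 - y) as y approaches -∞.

-1/5

Numerator and denominator both have degree 2.
Dividing every term by y^2, all lower-order terms vanish and the limit is the ratio of leading coefficients, 1/(-5) = -1/5.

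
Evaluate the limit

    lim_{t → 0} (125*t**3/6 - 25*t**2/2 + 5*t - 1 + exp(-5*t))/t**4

625/24

Direct substitution gives 0/0.
Apply L'Hôpital: lim (125*t^2/2 - 25*t + 5 - 5*e^(-5*t))/(4*t^3), still 0/0.
Apply L'Hôpital: lim (125*t - 25 + 25*e^(-5*t))/(12*t^2), still 0/0.
Apply L'Hôpital: lim (125 - 125*e^(-5*t))/(24*t), still 0/0.
After 4 applications of L'Hôpital's rule the quotient is (625*e^(-5*t))/(24); substituting t = 0 gives 625/24.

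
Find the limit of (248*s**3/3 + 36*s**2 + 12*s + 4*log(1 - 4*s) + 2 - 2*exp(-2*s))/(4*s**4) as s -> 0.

-193/3

Substitution gives 0/0; apply L'Hôpital's rule 4 times.
After differentiating numerator and denominator 4 times the quotient is (-32*e^(-2*s) - 6144/(4*s - 1)^4)/(96); at s = 0 this is -193/3.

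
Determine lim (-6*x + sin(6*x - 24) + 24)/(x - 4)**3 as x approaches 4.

-36

Direct substitution gives 0/0.
Apply L'Hôpital: lim (6*cos(6*x - 24) - 6)/(3*(x - 4)^2), still 0/0.
Apply L'Hôpital: lim (-36*sin(6*x - 24))/(6*x - 24), still 0/0.
After 3 applications of L'Hôpital's rule the quotient is (-216*cos(6*x - 24))/(6); substituting x = 4 gives -36.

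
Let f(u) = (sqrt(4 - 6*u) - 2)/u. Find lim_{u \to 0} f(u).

Substitution gives 0/0. Multiply numerator and denominator by the conjugate √(4 - 6u) + √4.
The numerator becomes (4 - 6u) − 4 = -6u, so the expression simplifies to -6/(√(4 - 6u) + √4).
Letting u → 0 gives -6/(2√4) = -3/2.

-3/2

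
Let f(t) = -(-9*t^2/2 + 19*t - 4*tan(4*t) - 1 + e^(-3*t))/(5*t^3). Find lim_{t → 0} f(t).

Substitution gives 0/0 (the numerator vanishes to order 3).
Expand each term to order t^3: the coefficient of t^3 in -4·tan(4t) is -256/3 and in e^(-3t) is -9/2.
Lower-order terms cancel with the polynomial part, so the numerator is (-539/6)·t^3 + o(t^3), and the limit is (-539/6)/(-5) = 539/30.

539/30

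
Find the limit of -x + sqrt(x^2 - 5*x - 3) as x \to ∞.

-5/2

This has the form ∞ − ∞. Multiply and divide by the conjugate √(x^2 - 5*x - 3) + x.
That gives (-5x - 3) / (√(x^2 - 5*x - 3) + x).
Divide numerator and denominator by x: the limit is -5/(2·1) = -5/2.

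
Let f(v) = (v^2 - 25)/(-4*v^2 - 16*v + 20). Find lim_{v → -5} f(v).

-5/12

Direct substitution gives 0/0, so factor. Both numerator and denominator have (v + 5) as a factor.
After cancelling, the expression reduces to (v - 5)/(4 - 4*v).
Substituting v = -5 gives -5/12.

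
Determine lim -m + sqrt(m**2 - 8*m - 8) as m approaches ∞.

An ∞ − ∞ form. Rationalising with the conjugate, the difference becomes (-8m - 8) / (√(m^2 - 8*m - 8) + m).
For large m the denominator behaves like 2·m, so the quotient tends to -8/2 = -4.

-4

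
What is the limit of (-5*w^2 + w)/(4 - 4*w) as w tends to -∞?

The numerator has higher degree (2 > 1); the quotient behaves like (-5/(-4))·w^1 for large |w|.
As w → −∞ this diverges to -∞.

-∞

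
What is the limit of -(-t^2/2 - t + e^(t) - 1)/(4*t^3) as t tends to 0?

-1/24

Direct substitution gives 0/0.
Apply L'Hôpital: lim (-t + e^(t) - 1)/(-12*t^2), still 0/0.
Apply L'Hôpital: lim (e^(t) - 1)/(-24*t), still 0/0.
After 3 applications of L'Hôpital's rule the quotient is (e^(t))/(-24); substituting t = 0 gives -1/24.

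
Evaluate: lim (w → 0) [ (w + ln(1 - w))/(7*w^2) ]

-1/14

Direct substitution gives 0/0.
Apply L'Hôpital: lim (1 - 1/(1 - w))/(14*w), still 0/0.
After 2 applications of L'Hôpital's rule the quotient is (-1/(1 - w)^2)/(14); substituting w = 0 gives -1/14.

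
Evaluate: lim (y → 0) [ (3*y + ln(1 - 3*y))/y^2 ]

Direct substitution gives 0/0.
Apply L'Hôpital: lim (3 - 3/(1 - 3*y))/(2*y), still 0/0.
After 2 applications of L'Hôpital's rule the quotient is (-9/(1 - 3*y)^2)/(2); substituting y = 0 gives -9/2.

-9/2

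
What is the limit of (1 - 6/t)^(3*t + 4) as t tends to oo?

Let L be the limit and take ln: ln L = lim (3t + 4)·ln(1 - 6/t) = lim (3t + 4)·(-6/t + O(1/t²)) = -18.
Hence L = e^(-18).

e^(-18)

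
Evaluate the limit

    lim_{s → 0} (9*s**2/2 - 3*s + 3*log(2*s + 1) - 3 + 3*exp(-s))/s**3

Substitution gives 0/0 (the numerator vanishes to order 3).
Expand each term to order s^3: the coefficient of s^3 in 3·e^(-s) is -1/2 and in 3·ln(1 + 2s) is 8.
Lower-order terms cancel with the polynomial part, so the numerator is (15/2)·s^3 + o(s^3), and the limit is (15/2)/(1) = 15/2.

15/2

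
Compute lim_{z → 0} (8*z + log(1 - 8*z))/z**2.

Direct substitution gives 0/0.
Apply L'Hôpital: lim (8 - 8/(1 - 8*z))/(2*z), still 0/0.
After 2 applications of L'Hôpital's rule the quotient is (-64/(1 - 8*z)^2)/(2); substituting z = 0 gives -32.

-32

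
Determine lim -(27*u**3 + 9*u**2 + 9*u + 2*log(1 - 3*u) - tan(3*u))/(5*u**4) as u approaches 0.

81/10

Substitution gives 0/0; apply L'Hôpital's rule 4 times.
After differentiating numerator and denominator 4 times the quotient is (648*tan(3*u)/cos(3*u)^2 - 1944*tan(3*u)/cos(3*u)^4 - 972/(3*u - 1)^4)/(-120); at u = 0 this is 81/10.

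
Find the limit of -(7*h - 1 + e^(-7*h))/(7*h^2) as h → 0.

Direct substitution gives 0/0.
Apply L'Hôpital: lim (7 - 7*e^(-7*h))/(-14*h), still 0/0.
After 2 applications of L'Hôpital's rule the quotient is (49*e^(-7*h))/(-14); substituting h = 0 gives -7/2.

-7/2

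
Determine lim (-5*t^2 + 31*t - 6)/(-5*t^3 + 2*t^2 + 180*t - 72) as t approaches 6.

29/336

Since t = 6 makes numerator and denominator zero, (t - 6) divides both.
Cancelling it gives (1 - 5*t)/(-5*t^2 - 28*t + 12); now plug in t = 6 to get 29/336.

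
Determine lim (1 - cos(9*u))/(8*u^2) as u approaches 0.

81/16

Substitution gives 0/0.
Use (1 − cos θ)/θ² → 1/2 with θ = 9u: the limit is 9²/(2·8) = 81/16.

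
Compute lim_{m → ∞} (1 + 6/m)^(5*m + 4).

Let L be the limit and take ln: ln L = lim (5m + 4)·ln(1 + 6/m) = lim (5m + 4)·(6/m + O(1/m²)) = 30.
Hence L = e^(30).

e^(30)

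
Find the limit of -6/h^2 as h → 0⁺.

As h → 0⁺, (h) → 0⁺, so (h)^2 → 0⁺ and -6/(h)^2 → -∞.

-∞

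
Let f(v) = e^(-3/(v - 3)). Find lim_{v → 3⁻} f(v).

As v → 3⁻, -3/(v - 3) → +∞, so e^(-3/(v - 3)) → ∞.

∞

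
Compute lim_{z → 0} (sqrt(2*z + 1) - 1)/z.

1

A 0/0 form; rationalise with √(1 + 2z) + √1. This collapses the numerator to 2z, leaving 2/(√(1 + 2z) + √1) → 2/(2√1) = 1.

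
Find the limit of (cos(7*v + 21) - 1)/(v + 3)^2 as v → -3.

Direct substitution gives 0/0.
Apply L'Hôpital: lim (-7*sin(7*v + 21))/(2*v + 6), still 0/0.
After 2 applications of L'Hôpital's rule the quotient is (-49*cos(7*v + 21))/(2); substituting v = -3 gives -49/2.

-49/2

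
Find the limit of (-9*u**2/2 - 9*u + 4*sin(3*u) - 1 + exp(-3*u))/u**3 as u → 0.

Substitution gives 0/0; apply L'Hôpital's rule 3 times.
After differentiating numerator and denominator 3 times the quotient is (-108*cos(3*u) - 27*e^(-3*u))/(6); at u = 0 this is -45/2.

-45/2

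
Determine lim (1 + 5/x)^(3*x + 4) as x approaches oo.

e^(15)

Let L be the limit and take ln: ln L = lim (3x + 4)·ln(1 + 5/x) = lim (3x + 4)·(5/x + O(1/x²)) = 15.
Hence L = e^(15).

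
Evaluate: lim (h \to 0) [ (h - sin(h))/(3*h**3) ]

1/18

Direct substitution gives 0/0.
Apply L'Hôpital: lim (1 - cos(h))/(9*h^2), still 0/0.
Apply L'Hôpital: lim (sin(h))/(18*h), still 0/0.
After 3 applications of L'Hôpital's rule the quotient is (cos(h))/(18); substituting h = 0 gives 1/18.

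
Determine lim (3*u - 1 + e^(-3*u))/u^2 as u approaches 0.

Direct substitution gives 0/0.
Apply L'Hôpital: lim (3 - 3*e^(-3*u))/(2*u), still 0/0.
After 2 applications of L'Hôpital's rule the quotient is (9*e^(-3*u))/(2); substituting u = 0 gives 9/2.

9/2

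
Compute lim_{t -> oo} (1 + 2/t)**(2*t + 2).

e^(4)

Write it as [(1 + 2/t)^t]^(2) · (1 + 2/t)^(2). The bracketed term tends to e^(2) and the second factor to 1, so the limit is e^(4).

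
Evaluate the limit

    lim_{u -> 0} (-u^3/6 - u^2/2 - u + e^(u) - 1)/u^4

1/24

Direct substitution gives 0/0.
Apply L'Hôpital: lim (-u^2/2 - u + e^(u) - 1)/(4*u^3), still 0/0.
Apply L'Hôpital: lim (-u + e^(u) - 1)/(12*u^2), still 0/0.
Apply L'Hôpital: lim (e^(u) - 1)/(24*u), still 0/0.
After 4 applications of L'Hôpital's rule the quotient is (e^(u))/(24); substituting u = 0 gives 1/24.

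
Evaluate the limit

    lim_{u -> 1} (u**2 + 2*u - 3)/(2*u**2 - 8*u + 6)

-1

Direct substitution gives 0/0, so factor. Both numerator and denominator have (u - 1) as a factor.
After cancelling, the expression reduces to (u + 3)/(2*u - 6).
Substituting u = 1 gives -1.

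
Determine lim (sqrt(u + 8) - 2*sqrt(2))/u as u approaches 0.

Substitution gives 0/0. Multiply numerator and denominator by the conjugate √(8 + u) + √8.
The numerator becomes (8 + u) − 8 = u, so the expression simplifies to 1/(√(8 + u) + √8).
Letting u → 0 gives 1/(2√8) = √(2)/8.

√(2)/8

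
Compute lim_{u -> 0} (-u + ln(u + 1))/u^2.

-1/2

Direct substitution gives 0/0.
Apply L'Hôpital: lim (-1 + 1/(u + 1))/(2*u), still 0/0.
After 2 applications of L'Hôpital's rule the quotient is (-1/(u + 1)^2)/(2); substituting u = 0 gives -1/2.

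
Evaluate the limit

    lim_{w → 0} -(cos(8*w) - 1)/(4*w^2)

8

Direct substitution gives 0/0.
Apply L'Hôpital: lim (-8*sin(8*w))/(-8*w), still 0/0.
After 2 applications of L'Hôpital's rule the quotient is (-64*cos(8*w))/(-8); substituting w = 0 gives 8.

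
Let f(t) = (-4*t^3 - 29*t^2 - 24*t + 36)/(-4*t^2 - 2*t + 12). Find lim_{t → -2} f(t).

22/7

At t = -2 both the top and bottom vanish — a removable singularity. Factoring out (t + 2) from each leaves (-4*t^2 - 21*t + 18)/(6 - 4*t), which at t = -2 equals 22/7.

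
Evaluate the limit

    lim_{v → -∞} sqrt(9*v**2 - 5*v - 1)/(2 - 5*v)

3/5

For large |v|, √(9*v^2 - 5*v - 1) ≈ √9·|v| and the denominator ≈ -5v.
Since v → −∞, |v| = −v, giving −√9/(-5) = 3/5.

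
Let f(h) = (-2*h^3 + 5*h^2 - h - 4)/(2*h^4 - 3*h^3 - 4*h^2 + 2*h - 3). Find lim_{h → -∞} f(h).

0

The denominator has degree 4 and the numerator degree 3. Dividing numerator and denominator by h^4 sends every term to 0 except the leading denominator term, so the limit is 0.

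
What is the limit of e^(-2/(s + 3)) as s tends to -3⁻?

∞

As s → -3⁻, -2/(s + 3) → +∞, so e^(-2/(s + 3)) → ∞.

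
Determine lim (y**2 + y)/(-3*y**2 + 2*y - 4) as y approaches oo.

-1/3

Numerator and denominator both have degree 2.
Dividing every term by y^2, all lower-order terms vanish and the limit is the ratio of leading coefficients, 1/(-3) = -1/3.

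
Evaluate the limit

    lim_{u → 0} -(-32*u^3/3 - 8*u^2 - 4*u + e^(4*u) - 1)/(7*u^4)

Direct substitution gives 0/0.
Apply L'Hôpital: lim (-32*u^2 - 16*u + 4*e^(4*u) - 4)/(-28*u^3), still 0/0.
Apply L'Hôpital: lim (-64*u + 16*e^(4*u) - 16)/(-84*u^2), still 0/0.
Apply L'Hôpital: lim (64*e^(4*u) - 64)/(-168*u), still 0/0.
After 4 applications of L'Hôpital's rule the quotient is (256*e^(4*u))/(-168); substituting u = 0 gives -32/21.

-32/21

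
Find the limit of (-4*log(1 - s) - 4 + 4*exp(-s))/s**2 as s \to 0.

4

Substitution gives 0/0; apply L'Hôpital's rule 2 times.
After differentiating numerator and denominator 2 times the quotient is (4*e^(-s) + 4/(s - 1)^2)/(2); at s = 0 this is 4.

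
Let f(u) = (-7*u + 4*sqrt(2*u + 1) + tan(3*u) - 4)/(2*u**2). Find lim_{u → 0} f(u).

-1

Substitution gives 0/0 (the numerator vanishes to order 2).
Expand each term to order u^2: the coefficient of u^2 in 4·√(1 + 2u) is -2 and in tan(3u) is 0.
Lower-order terms cancel with the polynomial part, so the numerator is (-2)·u^2 + o(u^2), and the limit is (-2)/(2) = -1.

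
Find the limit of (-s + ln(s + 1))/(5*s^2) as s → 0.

-1/10

Direct substitution gives 0/0.
Apply L'Hôpital: lim (-1 + 1/(s + 1))/(10*s), still 0/0.
After 2 applications of L'Hôpital's rule the quotient is (-1/(s + 1)^2)/(10); substituting s = 0 gives -1/10.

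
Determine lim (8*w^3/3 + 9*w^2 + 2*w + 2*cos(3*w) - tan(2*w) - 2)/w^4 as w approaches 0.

Substitution gives 0/0 (the numerator vanishes to order 4).
Expand each term to order w^4: the coefficient of w^4 in −tan(2w) is 0 and in 2·cos(3w) is 27/4.
Lower-order terms cancel with the polynomial part, so the numerator is (27/4)·w^4 + o(w^4), and the limit is (27/4)/(1) = 27/4.

27/4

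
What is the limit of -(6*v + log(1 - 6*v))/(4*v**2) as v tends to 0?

Direct substitution gives 0/0.
Apply L'Hôpital: lim (6 - 6/(1 - 6*v))/(-8*v), still 0/0.
After 2 applications of L'Hôpital's rule the quotient is (-36/(1 - 6*v)^2)/(-8); substituting v = 0 gives 9/2.

9/2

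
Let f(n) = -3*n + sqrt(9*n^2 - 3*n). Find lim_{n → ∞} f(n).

-1/2

An ∞ − ∞ form. Rationalising with the conjugate, the difference becomes (-3n) / (√(9*n^2 - 3*n) + 3n).
For large n the denominator behaves like 2·3n, so the quotient tends to -3/6 = -1/2.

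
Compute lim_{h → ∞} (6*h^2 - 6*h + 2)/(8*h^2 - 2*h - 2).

Numerator and denominator both have degree 2.
Dividing every term by h^2, all lower-order terms vanish and the limit is the ratio of leading coefficients, 6/(8) = 3/4.

3/4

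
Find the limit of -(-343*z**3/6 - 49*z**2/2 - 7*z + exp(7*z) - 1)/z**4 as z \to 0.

-2401/24

Direct substitution gives 0/0.
Apply L'Hôpital: lim (-343*z^2/2 - 49*z + 7*e^(7*z) - 7)/(-4*z^3), still 0/0.
Apply L'Hôpital: lim (-343*z + 49*e^(7*z) - 49)/(-12*z^2), still 0/0.
Apply L'Hôpital: lim (343*e^(7*z) - 343)/(-24*z), still 0/0.
After 4 applications of L'Hôpital's rule the quotient is (2401*e^(7*z))/(-24); substituting z = 0 gives -2401/24.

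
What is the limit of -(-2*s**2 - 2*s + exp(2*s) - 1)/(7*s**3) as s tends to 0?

Direct substitution gives 0/0.
Apply L'Hôpital: lim (-4*s + 2*e^(2*s) - 2)/(-21*s^2), still 0/0.
Apply L'Hôpital: lim (4*e^(2*s) - 4)/(-42*s), still 0/0.
After 3 applications of L'Hôpital's rule the quotient is (8*e^(2*s))/(-42); substituting s = 0 gives -4/21.

-4/21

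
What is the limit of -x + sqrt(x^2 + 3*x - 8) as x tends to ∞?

An ∞ − ∞ form. Rationalising with the conjugate, the difference becomes (3x - 8) / (√(x^2 + 3*x - 8) + x).
For large x the denominator behaves like 2·x, so the quotient tends to 3/2 = 3/2.

3/2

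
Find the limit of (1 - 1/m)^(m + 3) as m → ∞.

Let L be the limit and take ln: ln L = lim (m + 3)·ln(1 - 1/m) = lim (m + 3)·(-1/m + O(1/m²)) = -1.
Hence L = e^(-1).

e^(-1)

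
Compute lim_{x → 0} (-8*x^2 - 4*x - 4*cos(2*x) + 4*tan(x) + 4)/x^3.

4/3

Substitution gives 0/0 (the numerator vanishes to order 3).
Expand each term to order x^3: the coefficient of x^3 in -4·cos(2x) is 0 and in 4·tan(x) is 4/3.
Lower-order terms cancel with the polynomial part, so the numerator is (4/3)·x^3 + o(x^3), and the limit is (4/3)/(1) = 4/3.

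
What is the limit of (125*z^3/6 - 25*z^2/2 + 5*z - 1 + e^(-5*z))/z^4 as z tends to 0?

Direct substitution gives 0/0.
Apply L'Hôpital: lim (125*z^2/2 - 25*z + 5 - 5*e^(-5*z))/(4*z^3), still 0/0.
Apply L'Hôpital: lim (125*z - 25 + 25*e^(-5*z))/(12*z^2), still 0/0.
Apply L'Hôpital: lim (125 - 125*e^(-5*z))/(24*z), still 0/0.
After 4 applications of L'Hôpital's rule the quotient is (625*e^(-5*z))/(24); substituting z = 0 gives 625/24.

625/24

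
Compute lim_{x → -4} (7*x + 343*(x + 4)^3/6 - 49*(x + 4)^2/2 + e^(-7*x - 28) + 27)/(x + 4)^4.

2401/24

Direct substitution gives 0/0.
Apply L'Hôpital: lim (-49*x + 343*(x + 4)^2/2 - 7*e^(-7*x - 28) - 189)/(4*(x + 4)^3), still 0/0.
Apply L'Hôpital: lim (343*x + 49*e^(-7*x - 28) + 1323)/(12*(x + 4)^2), still 0/0.
Apply L'Hôpital: lim (343 - 343*e^(-7*x - 28))/(24*x + 96), still 0/0.
After 4 applications of L'Hôpital's rule the quotient is (2401*e^(-7*x - 28))/(24); substituting x = -4 gives 2401/24.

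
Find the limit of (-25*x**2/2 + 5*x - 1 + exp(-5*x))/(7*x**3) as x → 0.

-125/42

Direct substitution gives 0/0.
Apply L'Hôpital: lim (-25*x + 5 - 5*e^(-5*x))/(21*x^2), still 0/0.
Apply L'Hôpital: lim (-25 + 25*e^(-5*x))/(42*x), still 0/0.
After 3 applications of L'Hôpital's rule the quotient is (-125*e^(-5*x))/(42); substituting x = 0 gives -125/42.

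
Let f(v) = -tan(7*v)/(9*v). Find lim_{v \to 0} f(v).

-7/9

Substitution gives 0/0.
Since tan(u)/u → 1 as u → 0, tan(7v)/(7v) → 1 and the limit is 7/(-9) = -7/9.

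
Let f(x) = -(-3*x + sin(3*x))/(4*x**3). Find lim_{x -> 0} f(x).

Direct substitution gives 0/0.
Apply L'Hôpital: lim (3*cos(3*x) - 3)/(-12*x^2), still 0/0.
Apply L'Hôpital: lim (-9*sin(3*x))/(-24*x), still 0/0.
After 3 applications of L'Hôpital's rule the quotient is (-27*cos(3*x))/(-24); substituting x = 0 gives 9/8.

9/8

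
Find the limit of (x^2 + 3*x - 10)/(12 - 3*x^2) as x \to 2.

-7/12

Since x = 2 makes numerator and denominator zero, (x - 2) divides both.
Cancelling it gives (x + 5)/(-3*x - 6); now plug in x = 2 to get -7/12.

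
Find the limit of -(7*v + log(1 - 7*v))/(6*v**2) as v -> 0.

Direct substitution gives 0/0.
Apply L'Hôpital: lim (7 - 7/(1 - 7*v))/(-12*v), still 0/0.
After 2 applications of L'Hôpital's rule the quotient is (-49/(1 - 7*v)^2)/(-12); substituting v = 0 gives 49/12.

49/12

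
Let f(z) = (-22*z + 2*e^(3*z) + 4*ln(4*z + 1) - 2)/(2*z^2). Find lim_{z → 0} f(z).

-23/2

Substitution gives 0/0; apply L'Hôpital's rule 2 times.
After differentiating numerator and denominator 2 times the quotient is (18*e^(3*z) - 64/(4*z + 1)^2)/(4); at z = 0 this is -23/2.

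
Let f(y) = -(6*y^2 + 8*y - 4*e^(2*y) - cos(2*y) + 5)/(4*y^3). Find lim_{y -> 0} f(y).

Substitution gives 0/0; apply L'Hôpital's rule 3 times.
After differentiating numerator and denominator 3 times the quotient is (-32*e^(2*y) - 8*sin(2*y))/(-24); at y = 0 this is 4/3.

4/3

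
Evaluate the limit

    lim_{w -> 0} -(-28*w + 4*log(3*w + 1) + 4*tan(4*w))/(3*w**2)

6

Substitution gives 0/0 (the numerator vanishes to order 2).
Expand each term to order w^2: the coefficient of w^2 in 4·ln(1 + 3w) is -18 and in 4·tan(4w) is 0.
Lower-order terms cancel with the polynomial part, so the numerator is (-18)·w^2 + o(w^2), and the limit is (-18)/(-3) = 6.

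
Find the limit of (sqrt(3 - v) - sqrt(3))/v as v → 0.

A 0/0 form; rationalise with √(3 - v) + √3. This collapses the numerator to -v, leaving -1/(√(3 - v) + √3) → -1/(2√3) = -√(3)/6.

-√(3)/6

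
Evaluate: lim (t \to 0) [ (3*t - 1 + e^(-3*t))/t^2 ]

9/2

Direct substitution gives 0/0.
Apply L'Hôpital: lim (3 - 3*e^(-3*t))/(2*t), still 0/0.
After 2 applications of L'Hôpital's rule the quotient is (9*e^(-3*t))/(2); substituting t = 0 gives 9/2.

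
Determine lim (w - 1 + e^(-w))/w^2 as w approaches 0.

1/2

Direct substitution gives 0/0.
Apply L'Hôpital: lim (1 - e^(-w))/(2*w), still 0/0.
After 2 applications of L'Hôpital's rule the quotient is (e^(-w))/(2); substituting w = 0 gives 1/2.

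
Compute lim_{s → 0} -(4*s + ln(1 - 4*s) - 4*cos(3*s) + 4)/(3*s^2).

-10/3

Substitution gives 0/0; apply L'Hôpital's rule 2 times.
After differentiating numerator and denominator 2 times the quotient is (36*cos(3*s) - 16/(4*s - 1)^2)/(-6); at s = 0 this is -10/3.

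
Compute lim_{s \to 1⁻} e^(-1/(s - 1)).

As s → 1⁻, -1/(s - 1) → +∞, so e^(-1/(s - 1)) → ∞.

∞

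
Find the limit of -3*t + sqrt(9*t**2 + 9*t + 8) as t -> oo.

3/2

This has the form ∞ − ∞. Multiply and divide by the conjugate √(9*t^2 + 9*t + 8) + 3t.
That gives (9t + 8) / (√(9*t^2 + 9*t + 8) + 3t).
Divide numerator and denominator by t: the limit is 9/(2·3) = 3/2.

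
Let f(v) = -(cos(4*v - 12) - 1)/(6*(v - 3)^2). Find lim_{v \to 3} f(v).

4/3

Direct substitution gives 0/0.
Apply L'Hôpital: lim (-4*sin(4*v - 12))/(36 - 12*v), still 0/0.
After 2 applications of L'Hôpital's rule the quotient is (-16*cos(4*v - 12))/(-12); substituting v = 3 gives 4/3.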